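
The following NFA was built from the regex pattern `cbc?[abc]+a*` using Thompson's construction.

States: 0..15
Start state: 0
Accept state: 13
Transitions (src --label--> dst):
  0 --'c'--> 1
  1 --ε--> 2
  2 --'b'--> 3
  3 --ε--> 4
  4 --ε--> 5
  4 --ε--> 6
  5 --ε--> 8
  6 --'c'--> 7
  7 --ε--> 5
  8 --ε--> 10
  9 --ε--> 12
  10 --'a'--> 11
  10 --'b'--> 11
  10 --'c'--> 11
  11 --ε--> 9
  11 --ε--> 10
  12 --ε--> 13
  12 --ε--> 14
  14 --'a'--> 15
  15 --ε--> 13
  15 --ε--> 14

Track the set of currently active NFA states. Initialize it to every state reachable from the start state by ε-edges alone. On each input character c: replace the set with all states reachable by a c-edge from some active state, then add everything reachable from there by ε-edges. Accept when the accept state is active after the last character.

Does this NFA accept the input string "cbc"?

Answer: ACCEPT

Trace:
initial (ε-close {0}): {0}
'c' @ 1: {1,2}
'b' @ 2: {3,4,5,6,8,10}
'c' @ 3: {5,7,8,9,10,11,12,13,14}  [accepting]
final: {5,7,8,9,10,11,12,13,14}; accept 13 in set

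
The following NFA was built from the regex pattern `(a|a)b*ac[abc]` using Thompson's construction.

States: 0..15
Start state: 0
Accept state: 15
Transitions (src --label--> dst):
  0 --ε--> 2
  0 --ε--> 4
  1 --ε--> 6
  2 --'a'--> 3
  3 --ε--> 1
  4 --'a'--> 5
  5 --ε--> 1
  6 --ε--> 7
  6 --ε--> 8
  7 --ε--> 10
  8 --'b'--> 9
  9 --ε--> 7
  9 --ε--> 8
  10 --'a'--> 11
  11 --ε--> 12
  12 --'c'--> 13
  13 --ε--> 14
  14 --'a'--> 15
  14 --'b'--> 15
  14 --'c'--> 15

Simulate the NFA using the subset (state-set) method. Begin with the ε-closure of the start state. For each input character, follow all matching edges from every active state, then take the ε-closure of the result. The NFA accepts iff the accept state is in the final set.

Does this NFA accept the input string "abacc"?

Answer: ACCEPT

Derivation:
S₀ = ε-closure({0}) = {0,2,4}
'a' @ 1: {1,3,5,6,7,8,10}
'b' @ 2: {7,8,9,10}
'a' @ 3: {11,12}
'c' @ 4: {13,14}
'c' @ 5: {15}  [accepting]
final: {15}; accept 15 in set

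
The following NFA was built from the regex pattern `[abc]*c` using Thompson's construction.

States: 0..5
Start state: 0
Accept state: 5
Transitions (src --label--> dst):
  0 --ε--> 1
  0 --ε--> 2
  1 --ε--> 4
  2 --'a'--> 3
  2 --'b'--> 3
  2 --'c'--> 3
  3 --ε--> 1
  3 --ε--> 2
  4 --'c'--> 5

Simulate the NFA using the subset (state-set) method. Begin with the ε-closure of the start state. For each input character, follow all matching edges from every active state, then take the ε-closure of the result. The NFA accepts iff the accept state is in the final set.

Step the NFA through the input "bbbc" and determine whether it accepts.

Answer: ACCEPT

Steps:
start: ε-closure({0}) = {0,1,2,4}
'b' @ 1: {1,2,3,4}
'b' @ 2: {1,2,3,4}
'b' @ 3: {1,2,3,4}
'c' @ 4: {1,2,3,4,5}  [accepting]
final: {1,2,3,4,5}; accept 5 in set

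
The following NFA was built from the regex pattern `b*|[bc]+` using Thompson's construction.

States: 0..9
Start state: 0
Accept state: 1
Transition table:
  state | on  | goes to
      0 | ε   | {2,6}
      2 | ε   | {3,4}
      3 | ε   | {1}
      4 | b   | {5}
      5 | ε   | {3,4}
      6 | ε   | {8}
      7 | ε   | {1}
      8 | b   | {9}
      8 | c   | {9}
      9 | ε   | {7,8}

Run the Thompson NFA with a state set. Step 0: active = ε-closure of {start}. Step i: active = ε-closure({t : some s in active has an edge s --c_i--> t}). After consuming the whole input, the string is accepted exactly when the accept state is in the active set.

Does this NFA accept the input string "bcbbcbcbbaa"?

initial (ε-close {0}): {0,1,2,3,4,6,8}
'b' @ 1: {1,3,4,5,7,8,9}  ✓accept
'c' @ 2: {1,7,8,9}  ✓accept
'b' @ 3: {1,7,8,9}  ✓accept
'b' @ 4: {1,7,8,9}  ✓accept
'c' @ 5: {1,7,8,9}  ✓accept
'b' @ 6: {1,7,8,9}  ✓accept
'c' @ 7: {1,7,8,9}  ✓accept
'b' @ 8: {1,7,8,9}  ✓accept
'b' @ 9: {1,7,8,9}  ✓accept
'a' @ 10: {}  — state set empty
rest 'a' ignored (set empty)
end set {} — state 1 not in

Answer: REJECT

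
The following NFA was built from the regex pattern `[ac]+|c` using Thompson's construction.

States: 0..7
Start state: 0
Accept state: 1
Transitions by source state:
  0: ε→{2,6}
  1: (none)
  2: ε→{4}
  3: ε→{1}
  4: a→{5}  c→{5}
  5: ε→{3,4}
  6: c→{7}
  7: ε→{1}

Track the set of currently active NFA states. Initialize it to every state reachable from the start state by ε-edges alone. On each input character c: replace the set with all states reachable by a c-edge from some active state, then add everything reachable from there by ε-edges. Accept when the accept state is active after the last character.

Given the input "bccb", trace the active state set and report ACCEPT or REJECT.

start: ε-closure({0}) = {0,2,4,6}
'b' @ 1: {}  — dead — no transitions
rest 'ccb' ignored (set empty)
after full input: {}  (accept=1 not in)

Answer: REJECT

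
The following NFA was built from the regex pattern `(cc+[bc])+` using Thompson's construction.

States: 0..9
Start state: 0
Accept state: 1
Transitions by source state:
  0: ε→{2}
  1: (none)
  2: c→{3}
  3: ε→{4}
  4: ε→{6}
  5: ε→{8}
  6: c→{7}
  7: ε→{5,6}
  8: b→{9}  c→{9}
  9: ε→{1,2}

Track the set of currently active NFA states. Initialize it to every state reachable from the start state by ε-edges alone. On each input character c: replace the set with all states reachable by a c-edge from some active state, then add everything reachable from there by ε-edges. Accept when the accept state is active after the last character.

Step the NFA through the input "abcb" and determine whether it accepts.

initial (ε-close {0}): {0,2}
'a' @ 1: {}  — state set empty
rest 'bcb' ignored (set empty)
final: {}; accept 1 not in set

Answer: REJECT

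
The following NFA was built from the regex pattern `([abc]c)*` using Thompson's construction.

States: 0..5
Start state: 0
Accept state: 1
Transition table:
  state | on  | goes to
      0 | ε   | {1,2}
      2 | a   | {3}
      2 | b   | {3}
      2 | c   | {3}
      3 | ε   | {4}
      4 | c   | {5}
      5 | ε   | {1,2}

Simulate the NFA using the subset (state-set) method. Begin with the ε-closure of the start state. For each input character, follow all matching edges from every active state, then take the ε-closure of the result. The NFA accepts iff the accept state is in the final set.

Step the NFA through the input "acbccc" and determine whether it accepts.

Answer: ACCEPT

Steps:
initial (ε-close {0}): {0,1,2}
'a' @ 1: {3,4}
'c' @ 2: {1,2,5}  (accept∈set)
'b' @ 3: {3,4}
'c' @ 4: {1,2,5}  (accept∈set)
'c' @ 5: {3,4}
'c' @ 6: {1,2,5}  (accept∈set)
after full input: {1,2,5}  (accept=1 in)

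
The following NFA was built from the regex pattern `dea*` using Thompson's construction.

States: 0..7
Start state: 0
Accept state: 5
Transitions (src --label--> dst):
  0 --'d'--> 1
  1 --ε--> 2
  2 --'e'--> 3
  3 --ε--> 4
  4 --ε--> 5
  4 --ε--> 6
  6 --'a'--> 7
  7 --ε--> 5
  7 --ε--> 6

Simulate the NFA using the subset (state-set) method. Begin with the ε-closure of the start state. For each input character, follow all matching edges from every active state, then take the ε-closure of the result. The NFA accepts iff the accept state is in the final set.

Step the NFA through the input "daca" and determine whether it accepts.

start: ε-closure({0}) = {0}
'd' @ 1: {1,2}
'a' @ 2: {}  — state set empty
rest 'ca' ignored (set empty)
end set {} — state 5 not in

Answer: REJECT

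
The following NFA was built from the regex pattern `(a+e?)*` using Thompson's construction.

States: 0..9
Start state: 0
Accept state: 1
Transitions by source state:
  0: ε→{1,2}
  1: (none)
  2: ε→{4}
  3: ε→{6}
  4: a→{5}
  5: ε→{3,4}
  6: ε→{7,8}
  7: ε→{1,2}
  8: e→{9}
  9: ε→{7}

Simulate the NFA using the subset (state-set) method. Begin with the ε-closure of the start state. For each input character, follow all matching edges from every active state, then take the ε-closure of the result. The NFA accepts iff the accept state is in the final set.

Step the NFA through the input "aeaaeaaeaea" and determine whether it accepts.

S₀ = ε-closure({0}) = {0,1,2,4}
'a' @ 1: {1,2,3,4,5,6,7,8}  ✓accept
'e' @ 2: {1,2,4,7,9}  ✓accept
'a' @ 3: {1,2,3,4,5,6,7,8}  ✓accept
'a' @ 4: {1,2,3,4,5,6,7,8}  ✓accept
'e' @ 5: {1,2,4,7,9}  ✓accept
'a' @ 6: {1,2,3,4,5,6,7,8}  ✓accept
'a' @ 7: {1,2,3,4,5,6,7,8}  ✓accept
'e' @ 8: {1,2,4,7,9}  ✓accept
'a' @ 9: {1,2,3,4,5,6,7,8}  ✓accept
'e' @ 10: {1,2,4,7,9}  ✓accept
'a' @ 11: {1,2,3,4,5,6,7,8}  ✓accept
end set {1,2,3,4,5,6,7,8} — state 1 in

Answer: ACCEPT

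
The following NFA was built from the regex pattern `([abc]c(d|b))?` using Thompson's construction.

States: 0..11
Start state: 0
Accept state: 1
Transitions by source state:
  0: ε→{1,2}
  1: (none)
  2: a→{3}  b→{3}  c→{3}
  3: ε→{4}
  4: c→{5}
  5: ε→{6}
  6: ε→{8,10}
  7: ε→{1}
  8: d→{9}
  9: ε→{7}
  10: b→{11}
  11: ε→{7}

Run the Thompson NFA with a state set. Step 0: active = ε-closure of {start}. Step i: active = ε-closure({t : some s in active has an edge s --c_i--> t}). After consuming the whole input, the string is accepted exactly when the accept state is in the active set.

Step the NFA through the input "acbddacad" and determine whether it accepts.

Answer: REJECT

Trace:
start: ε-closure({0}) = {0,1,2}
'a' @ 1: {3,4}
'c' @ 2: {5,6,8,10}
'b' @ 3: {1,7,11}  (accept∈set)
'd' @ 4: {}  — no active states
rest 'dacad' ignored (set empty)
final: {}; accept 1 not in set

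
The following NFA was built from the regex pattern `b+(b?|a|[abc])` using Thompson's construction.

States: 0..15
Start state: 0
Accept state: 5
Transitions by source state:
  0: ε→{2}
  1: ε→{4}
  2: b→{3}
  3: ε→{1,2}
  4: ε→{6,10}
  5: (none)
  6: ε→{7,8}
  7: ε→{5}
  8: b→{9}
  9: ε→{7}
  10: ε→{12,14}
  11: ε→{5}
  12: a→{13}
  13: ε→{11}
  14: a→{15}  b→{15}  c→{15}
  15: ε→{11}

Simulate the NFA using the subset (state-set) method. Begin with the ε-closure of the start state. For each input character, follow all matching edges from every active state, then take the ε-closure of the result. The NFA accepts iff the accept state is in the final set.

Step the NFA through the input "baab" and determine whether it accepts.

Answer: REJECT

Trace:
S₀ = ε-closure({0}) = {0,2}
'b' @ 1: {1,2,3,4,5,6,7,8,10,12,14}  [accepting]
'a' @ 2: {5,11,13,15}  [accepting]
'a' @ 3: {}  — state set empty
rest 'b' ignored (set empty)
end set {} — state 5 not in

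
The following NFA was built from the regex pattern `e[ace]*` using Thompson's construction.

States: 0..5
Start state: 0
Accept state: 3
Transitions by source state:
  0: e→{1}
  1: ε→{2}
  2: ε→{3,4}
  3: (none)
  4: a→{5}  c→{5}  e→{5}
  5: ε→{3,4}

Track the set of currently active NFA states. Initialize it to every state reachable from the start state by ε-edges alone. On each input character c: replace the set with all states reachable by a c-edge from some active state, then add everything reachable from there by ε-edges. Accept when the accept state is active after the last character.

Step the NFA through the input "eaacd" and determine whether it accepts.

Answer: REJECT

Steps:
start: ε-closure({0}) = {0}
'e' @ 1: {1,2,3,4}  (accept∈set)
'a' @ 2: {3,4,5}  (accept∈set)
'a' @ 3: {3,4,5}  (accept∈set)
'c' @ 4: {3,4,5}  (accept∈set)
'd' @ 5: {}  — no active states
end set {} — state 3 not in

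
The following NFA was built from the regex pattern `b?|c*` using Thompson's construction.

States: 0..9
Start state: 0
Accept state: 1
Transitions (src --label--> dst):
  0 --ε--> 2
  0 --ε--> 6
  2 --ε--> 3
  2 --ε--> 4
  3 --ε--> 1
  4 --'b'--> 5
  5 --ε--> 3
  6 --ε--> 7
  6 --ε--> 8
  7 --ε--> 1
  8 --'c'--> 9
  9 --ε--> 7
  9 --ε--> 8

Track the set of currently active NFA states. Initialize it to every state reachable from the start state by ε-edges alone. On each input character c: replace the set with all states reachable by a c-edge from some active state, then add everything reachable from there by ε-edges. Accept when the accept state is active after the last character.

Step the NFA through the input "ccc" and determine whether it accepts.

S₀ = ε-closure({0}) = {0,1,2,3,4,6,7,8}
'c' @ 1: {1,7,8,9}  [accepting]
'c' @ 2: {1,7,8,9}  [accepting]
'c' @ 3: {1,7,8,9}  [accepting]
final: {1,7,8,9}; accept 1 in set

Answer: ACCEPT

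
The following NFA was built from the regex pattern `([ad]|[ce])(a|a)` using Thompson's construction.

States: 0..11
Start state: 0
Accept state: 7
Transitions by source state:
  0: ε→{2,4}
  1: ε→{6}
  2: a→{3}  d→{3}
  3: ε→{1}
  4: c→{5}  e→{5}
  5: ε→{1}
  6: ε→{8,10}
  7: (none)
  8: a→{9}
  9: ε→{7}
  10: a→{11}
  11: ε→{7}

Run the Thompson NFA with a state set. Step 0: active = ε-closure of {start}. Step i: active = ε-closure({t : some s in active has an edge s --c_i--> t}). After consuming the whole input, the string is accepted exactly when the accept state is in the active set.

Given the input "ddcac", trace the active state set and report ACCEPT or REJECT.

Answer: REJECT

Derivation:
initial (ε-close {0}): {0,2,4}
'd' @ 1: {1,3,6,8,10}
'd' @ 2: {}  — dead — no transitions
rest 'cac' ignored (set empty)
after full input: {}  (accept=7 not in)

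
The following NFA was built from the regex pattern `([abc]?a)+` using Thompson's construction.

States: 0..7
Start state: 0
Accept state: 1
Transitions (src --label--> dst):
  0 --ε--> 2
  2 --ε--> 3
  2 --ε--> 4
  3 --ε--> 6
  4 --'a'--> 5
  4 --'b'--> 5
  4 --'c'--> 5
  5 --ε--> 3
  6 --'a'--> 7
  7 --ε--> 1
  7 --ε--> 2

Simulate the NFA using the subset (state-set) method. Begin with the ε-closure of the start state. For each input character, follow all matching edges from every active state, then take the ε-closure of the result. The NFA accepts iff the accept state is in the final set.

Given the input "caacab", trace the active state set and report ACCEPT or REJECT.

initial (ε-close {0}): {0,2,3,4,6}
'c' @ 1: {3,5,6}
'a' @ 2: {1,2,3,4,6,7}  [accepting]
'a' @ 3: {1,2,3,4,5,6,7}  [accepting]
'c' @ 4: {3,5,6}
'a' @ 5: {1,2,3,4,6,7}  [accepting]
'b' @ 6: {3,5,6}
final: {3,5,6}; accept 1 not in set

Answer: REJECT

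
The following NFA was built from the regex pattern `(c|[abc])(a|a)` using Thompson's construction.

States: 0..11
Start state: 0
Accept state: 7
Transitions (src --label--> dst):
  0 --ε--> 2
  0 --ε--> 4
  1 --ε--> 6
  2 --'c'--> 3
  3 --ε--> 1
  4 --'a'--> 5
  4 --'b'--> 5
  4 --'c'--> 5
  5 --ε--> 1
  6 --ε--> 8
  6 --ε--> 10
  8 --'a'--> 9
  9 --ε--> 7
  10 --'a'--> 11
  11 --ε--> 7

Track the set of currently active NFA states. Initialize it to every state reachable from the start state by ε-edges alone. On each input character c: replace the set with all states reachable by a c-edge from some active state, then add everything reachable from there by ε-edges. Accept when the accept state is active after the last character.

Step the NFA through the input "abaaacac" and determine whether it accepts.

initial (ε-close {0}): {0,2,4}
'a' @ 1: {1,5,6,8,10}
'b' @ 2: {}  — state set empty
rest 'aaacac' ignored (set empty)
final: {}; accept 7 not in set

Answer: REJECT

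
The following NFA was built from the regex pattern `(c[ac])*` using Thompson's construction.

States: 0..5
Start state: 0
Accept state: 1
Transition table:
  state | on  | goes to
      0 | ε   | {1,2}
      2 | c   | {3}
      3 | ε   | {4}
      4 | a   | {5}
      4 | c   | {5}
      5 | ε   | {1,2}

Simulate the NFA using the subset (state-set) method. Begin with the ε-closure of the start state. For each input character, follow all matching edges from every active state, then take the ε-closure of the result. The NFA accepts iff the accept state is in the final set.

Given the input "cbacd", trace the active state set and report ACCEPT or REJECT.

initial (ε-close {0}): {0,1,2}
'c' @ 1: {3,4}
'b' @ 2: {}  — no active states
rest 'acd' ignored (set empty)
after full input: {}  (accept=1 not in)

Answer: REJECT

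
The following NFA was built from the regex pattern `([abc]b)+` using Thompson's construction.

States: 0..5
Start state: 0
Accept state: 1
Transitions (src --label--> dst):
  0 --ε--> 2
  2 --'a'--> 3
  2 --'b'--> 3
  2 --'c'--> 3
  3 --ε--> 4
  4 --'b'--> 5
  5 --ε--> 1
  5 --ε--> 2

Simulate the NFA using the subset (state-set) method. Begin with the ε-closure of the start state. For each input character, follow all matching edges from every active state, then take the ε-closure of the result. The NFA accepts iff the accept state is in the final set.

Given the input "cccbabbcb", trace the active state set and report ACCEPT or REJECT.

S₀ = ε-closure({0}) = {0,2}
'c' @ 1: {3,4}
'c' @ 2: {}  — no active states
rest 'cbabbcb' ignored (set empty)
final: {}; accept 1 not in set

Answer: REJECT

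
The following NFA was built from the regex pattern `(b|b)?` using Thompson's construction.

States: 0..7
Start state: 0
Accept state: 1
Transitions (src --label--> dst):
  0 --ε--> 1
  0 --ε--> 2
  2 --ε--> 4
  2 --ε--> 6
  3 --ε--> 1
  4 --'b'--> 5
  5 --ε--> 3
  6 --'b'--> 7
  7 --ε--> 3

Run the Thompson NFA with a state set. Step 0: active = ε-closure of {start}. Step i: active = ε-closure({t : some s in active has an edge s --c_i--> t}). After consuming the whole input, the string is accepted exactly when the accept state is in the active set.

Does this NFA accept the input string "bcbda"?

S₀ = ε-closure({0}) = {0,1,2,4,6}
'b' @ 1: {1,3,5,7}  (accept∈set)
'c' @ 2: {}  — state set empty
rest 'bda' ignored (set empty)
final: {}; accept 1 not in set

Answer: REJECT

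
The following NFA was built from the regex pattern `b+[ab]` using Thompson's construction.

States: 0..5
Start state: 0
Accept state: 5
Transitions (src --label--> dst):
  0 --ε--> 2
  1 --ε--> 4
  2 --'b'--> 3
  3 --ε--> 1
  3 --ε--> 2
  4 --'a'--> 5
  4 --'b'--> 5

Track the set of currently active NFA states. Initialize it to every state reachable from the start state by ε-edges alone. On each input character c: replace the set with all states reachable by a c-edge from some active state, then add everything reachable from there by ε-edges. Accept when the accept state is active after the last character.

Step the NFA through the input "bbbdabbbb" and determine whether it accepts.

Answer: REJECT

Derivation:
S₀ = ε-closure({0}) = {0,2}
'b' @ 1: {1,2,3,4}
'b' @ 2: {1,2,3,4,5}  ✓accept
'b' @ 3: {1,2,3,4,5}  ✓accept
'd' @ 4: {}  — no active states
rest 'abbbb' ignored (set empty)
after full input: {}  (accept=5 not in)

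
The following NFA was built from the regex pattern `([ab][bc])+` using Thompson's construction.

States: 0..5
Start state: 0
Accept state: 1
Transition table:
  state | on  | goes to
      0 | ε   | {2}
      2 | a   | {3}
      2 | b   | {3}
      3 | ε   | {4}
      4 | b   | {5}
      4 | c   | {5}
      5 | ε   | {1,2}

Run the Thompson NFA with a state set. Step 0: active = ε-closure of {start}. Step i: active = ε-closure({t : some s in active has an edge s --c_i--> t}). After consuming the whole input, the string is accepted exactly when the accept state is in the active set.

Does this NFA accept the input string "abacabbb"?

initial (ε-close {0}): {0,2}
'a' @ 1: {3,4}
'b' @ 2: {1,2,5}  [accepting]
'a' @ 3: {3,4}
'c' @ 4: {1,2,5}  [accepting]
'a' @ 5: {3,4}
'b' @ 6: {1,2,5}  [accepting]
'b' @ 7: {3,4}
'b' @ 8: {1,2,5}  [accepting]
after full input: {1,2,5}  (accept=1 in)

Answer: ACCEPT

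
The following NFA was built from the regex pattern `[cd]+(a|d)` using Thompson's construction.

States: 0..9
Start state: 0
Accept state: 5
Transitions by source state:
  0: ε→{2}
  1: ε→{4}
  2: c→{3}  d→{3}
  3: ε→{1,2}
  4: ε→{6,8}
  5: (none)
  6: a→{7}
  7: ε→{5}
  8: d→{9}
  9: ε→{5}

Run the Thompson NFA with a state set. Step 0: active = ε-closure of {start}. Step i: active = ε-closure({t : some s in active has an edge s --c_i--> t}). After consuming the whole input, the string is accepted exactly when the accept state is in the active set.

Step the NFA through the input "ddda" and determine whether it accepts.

Answer: ACCEPT

Trace:
S₀ = ε-closure({0}) = {0,2}
'd' @ 1: {1,2,3,4,6,8}
'd' @ 2: {1,2,3,4,5,6,8,9}  [accepting]
'd' @ 3: {1,2,3,4,5,6,8,9}  [accepting]
'a' @ 4: {5,7}  [accepting]
after full input: {5,7}  (accept=5 in)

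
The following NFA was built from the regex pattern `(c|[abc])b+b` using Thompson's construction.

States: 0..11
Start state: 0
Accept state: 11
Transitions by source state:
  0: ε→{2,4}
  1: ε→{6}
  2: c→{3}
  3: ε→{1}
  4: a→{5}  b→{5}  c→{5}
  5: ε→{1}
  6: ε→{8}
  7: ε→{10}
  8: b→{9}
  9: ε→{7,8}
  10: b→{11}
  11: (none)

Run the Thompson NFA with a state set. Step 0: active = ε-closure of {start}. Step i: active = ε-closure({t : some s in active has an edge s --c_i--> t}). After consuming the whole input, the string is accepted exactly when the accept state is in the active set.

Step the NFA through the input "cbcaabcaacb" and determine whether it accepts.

Answer: REJECT

Derivation:
start: ε-closure({0}) = {0,2,4}
'c' @ 1: {1,3,5,6,8}
'b' @ 2: {7,8,9,10}
'c' @ 3: {}  — no active states
rest 'aabcaacb' ignored (set empty)
after full input: {}  (accept=11 not in)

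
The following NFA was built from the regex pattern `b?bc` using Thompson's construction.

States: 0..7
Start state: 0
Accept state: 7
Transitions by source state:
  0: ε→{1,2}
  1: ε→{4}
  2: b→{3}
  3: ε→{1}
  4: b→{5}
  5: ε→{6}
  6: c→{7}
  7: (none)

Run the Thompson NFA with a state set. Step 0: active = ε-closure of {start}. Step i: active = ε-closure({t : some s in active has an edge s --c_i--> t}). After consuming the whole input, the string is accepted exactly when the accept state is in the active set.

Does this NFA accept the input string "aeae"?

start: ε-closure({0}) = {0,1,2,4}
'a' @ 1: {}  — state set empty
rest 'eae' ignored (set empty)
after full input: {}  (accept=7 not in)

Answer: REJECT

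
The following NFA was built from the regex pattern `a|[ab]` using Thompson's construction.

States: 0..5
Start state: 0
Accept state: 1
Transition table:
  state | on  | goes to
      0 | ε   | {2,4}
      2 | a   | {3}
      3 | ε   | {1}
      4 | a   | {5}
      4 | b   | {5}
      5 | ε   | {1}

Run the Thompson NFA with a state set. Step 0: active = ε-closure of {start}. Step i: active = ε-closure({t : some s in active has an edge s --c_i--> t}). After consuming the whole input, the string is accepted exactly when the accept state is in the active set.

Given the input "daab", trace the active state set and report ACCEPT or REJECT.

initial (ε-close {0}): {0,2,4}
'd' @ 1: {}  — no active states
rest 'aab' ignored (set empty)
end set {} — state 1 not in

Answer: REJECT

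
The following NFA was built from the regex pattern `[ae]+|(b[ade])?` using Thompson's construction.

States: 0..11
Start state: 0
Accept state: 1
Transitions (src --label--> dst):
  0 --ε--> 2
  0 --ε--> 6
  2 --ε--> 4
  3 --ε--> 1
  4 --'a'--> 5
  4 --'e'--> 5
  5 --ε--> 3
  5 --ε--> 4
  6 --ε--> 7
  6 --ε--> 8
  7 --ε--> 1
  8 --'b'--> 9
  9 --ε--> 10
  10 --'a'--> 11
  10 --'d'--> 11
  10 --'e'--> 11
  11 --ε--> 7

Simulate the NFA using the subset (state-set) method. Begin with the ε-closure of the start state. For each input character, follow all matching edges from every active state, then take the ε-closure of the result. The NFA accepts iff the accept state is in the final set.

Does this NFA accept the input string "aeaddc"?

initial (ε-close {0}): {0,1,2,4,6,7,8}
'a' @ 1: {1,3,4,5}  (accept∈set)
'e' @ 2: {1,3,4,5}  (accept∈set)
'a' @ 3: {1,3,4,5}  (accept∈set)
'd' @ 4: {}  — dead — no transitions
rest 'dc' ignored (set empty)
final: {}; accept 1 not in set

Answer: REJECT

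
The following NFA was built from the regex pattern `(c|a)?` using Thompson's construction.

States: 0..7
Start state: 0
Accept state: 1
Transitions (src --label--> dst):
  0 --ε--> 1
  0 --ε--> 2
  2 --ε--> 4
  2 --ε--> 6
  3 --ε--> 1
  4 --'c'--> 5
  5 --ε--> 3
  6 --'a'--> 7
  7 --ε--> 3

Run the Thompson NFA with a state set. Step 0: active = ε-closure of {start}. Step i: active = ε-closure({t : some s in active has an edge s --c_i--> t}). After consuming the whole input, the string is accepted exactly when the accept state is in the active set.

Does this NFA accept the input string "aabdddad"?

Answer: REJECT

Steps:
start: ε-closure({0}) = {0,1,2,4,6}
'a' @ 1: {1,3,7}  ✓accept
'a' @ 2: {}  — state set empty
rest 'bdddad' ignored (set empty)
end set {} — state 1 not in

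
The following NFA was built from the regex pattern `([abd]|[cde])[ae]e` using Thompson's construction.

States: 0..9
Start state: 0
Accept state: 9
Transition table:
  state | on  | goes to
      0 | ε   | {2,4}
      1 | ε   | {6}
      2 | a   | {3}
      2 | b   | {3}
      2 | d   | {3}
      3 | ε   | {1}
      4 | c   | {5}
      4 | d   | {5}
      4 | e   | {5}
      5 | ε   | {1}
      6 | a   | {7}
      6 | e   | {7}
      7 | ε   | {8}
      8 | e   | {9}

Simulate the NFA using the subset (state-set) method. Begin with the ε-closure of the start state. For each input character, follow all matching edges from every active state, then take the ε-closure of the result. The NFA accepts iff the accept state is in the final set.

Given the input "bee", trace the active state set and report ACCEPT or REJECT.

start: ε-closure({0}) = {0,2,4}
'b' @ 1: {1,3,6}
'e' @ 2: {7,8}
'e' @ 3: {9}  [accepting]
final: {9}; accept 9 in set

Answer: ACCEPT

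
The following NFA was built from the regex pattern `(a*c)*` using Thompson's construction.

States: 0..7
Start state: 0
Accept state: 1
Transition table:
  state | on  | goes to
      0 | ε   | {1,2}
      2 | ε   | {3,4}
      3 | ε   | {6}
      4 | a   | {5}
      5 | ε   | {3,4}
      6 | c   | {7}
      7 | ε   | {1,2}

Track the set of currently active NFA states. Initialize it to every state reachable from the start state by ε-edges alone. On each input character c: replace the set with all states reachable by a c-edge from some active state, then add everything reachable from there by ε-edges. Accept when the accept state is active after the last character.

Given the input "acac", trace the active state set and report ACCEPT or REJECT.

S₀ = ε-closure({0}) = {0,1,2,3,4,6}
'a' @ 1: {3,4,5,6}
'c' @ 2: {1,2,3,4,6,7}  ✓accept
'a' @ 3: {3,4,5,6}
'c' @ 4: {1,2,3,4,6,7}  ✓accept
end set {1,2,3,4,6,7} — state 1 in

Answer: ACCEPT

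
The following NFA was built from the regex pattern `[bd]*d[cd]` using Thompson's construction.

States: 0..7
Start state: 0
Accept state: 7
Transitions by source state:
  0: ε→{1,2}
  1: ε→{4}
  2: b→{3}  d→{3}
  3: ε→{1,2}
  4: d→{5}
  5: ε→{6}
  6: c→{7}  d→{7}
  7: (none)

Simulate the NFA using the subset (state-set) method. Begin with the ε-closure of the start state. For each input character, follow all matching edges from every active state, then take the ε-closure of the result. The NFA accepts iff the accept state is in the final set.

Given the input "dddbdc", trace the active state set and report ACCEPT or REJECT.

S₀ = ε-closure({0}) = {0,1,2,4}
'd' @ 1: {1,2,3,4,5,6}
'd' @ 2: {1,2,3,4,5,6,7}  [accepting]
'd' @ 3: {1,2,3,4,5,6,7}  [accepting]
'b' @ 4: {1,2,3,4}
'd' @ 5: {1,2,3,4,5,6}
'c' @ 6: {7}  [accepting]
after full input: {7}  (accept=7 in)

Answer: ACCEPT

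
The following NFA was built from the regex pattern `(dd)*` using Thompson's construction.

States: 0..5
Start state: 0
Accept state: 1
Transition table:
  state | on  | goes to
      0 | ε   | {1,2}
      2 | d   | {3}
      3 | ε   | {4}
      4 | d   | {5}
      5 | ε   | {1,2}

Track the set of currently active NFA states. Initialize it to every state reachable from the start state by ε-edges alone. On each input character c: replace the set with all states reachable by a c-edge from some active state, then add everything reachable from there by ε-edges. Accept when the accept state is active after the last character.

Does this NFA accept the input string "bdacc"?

Answer: REJECT

Steps:
S₀ = ε-closure({0}) = {0,1,2}
'b' @ 1: {}  — dead — no transitions
rest 'dacc' ignored (set empty)
after full input: {}  (accept=1 not in)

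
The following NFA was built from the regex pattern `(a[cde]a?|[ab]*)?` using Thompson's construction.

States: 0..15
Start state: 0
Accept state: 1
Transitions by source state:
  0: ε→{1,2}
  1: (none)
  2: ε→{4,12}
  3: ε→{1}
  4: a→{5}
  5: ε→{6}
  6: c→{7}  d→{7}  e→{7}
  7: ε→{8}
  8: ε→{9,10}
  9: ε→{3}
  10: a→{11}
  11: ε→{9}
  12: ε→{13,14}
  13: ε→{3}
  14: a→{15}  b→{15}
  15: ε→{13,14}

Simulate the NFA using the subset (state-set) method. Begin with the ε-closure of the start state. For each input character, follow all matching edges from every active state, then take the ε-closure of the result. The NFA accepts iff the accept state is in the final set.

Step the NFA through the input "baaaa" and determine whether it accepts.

Answer: ACCEPT

Steps:
S₀ = ε-closure({0}) = {0,1,2,3,4,12,13,14}
'b' @ 1: {1,3,13,14,15}  [accepting]
'a' @ 2: {1,3,13,14,15}  [accepting]
'a' @ 3: {1,3,13,14,15}  [accepting]
'a' @ 4: {1,3,13,14,15}  [accepting]
'a' @ 5: {1,3,13,14,15}  [accepting]
after full input: {1,3,13,14,15}  (accept=1 in)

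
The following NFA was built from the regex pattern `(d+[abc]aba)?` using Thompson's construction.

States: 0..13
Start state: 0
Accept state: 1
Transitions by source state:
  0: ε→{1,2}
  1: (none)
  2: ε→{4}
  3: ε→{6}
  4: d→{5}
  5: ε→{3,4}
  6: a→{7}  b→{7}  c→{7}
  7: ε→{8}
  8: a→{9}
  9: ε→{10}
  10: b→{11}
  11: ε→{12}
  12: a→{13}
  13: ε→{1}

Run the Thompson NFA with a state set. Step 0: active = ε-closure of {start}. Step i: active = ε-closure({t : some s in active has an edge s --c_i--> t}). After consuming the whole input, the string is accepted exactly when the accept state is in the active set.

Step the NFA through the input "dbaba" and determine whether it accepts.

initial (ε-close {0}): {0,1,2,4}
'd' @ 1: {3,4,5,6}
'b' @ 2: {7,8}
'a' @ 3: {9,10}
'b' @ 4: {11,12}
'a' @ 5: {1,13}  (accept∈set)
final: {1,13}; accept 1 in set

Answer: ACCEPT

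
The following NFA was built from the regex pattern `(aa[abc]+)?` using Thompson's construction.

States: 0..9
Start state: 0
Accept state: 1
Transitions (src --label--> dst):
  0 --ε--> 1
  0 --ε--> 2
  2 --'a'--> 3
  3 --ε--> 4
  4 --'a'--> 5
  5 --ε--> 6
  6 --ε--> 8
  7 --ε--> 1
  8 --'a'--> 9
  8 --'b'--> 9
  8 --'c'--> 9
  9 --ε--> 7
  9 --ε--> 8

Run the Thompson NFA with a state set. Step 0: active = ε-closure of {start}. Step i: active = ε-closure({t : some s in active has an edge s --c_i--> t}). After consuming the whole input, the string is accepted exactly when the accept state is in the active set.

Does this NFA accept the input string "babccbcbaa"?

Answer: REJECT

Trace:
S₀ = ε-closure({0}) = {0,1,2}
'b' @ 1: {}  — dead — no transitions
rest 'abccbcbaa' ignored (set empty)
after full input: {}  (accept=1 not in)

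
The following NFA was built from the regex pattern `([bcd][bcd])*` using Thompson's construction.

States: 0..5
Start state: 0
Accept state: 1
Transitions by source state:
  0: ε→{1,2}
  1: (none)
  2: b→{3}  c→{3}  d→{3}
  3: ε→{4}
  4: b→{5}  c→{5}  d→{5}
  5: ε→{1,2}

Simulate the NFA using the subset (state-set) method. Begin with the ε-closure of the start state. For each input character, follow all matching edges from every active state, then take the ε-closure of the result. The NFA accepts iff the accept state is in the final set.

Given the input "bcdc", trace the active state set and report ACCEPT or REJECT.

Answer: ACCEPT

Derivation:
initial (ε-close {0}): {0,1,2}
'b' @ 1: {3,4}
'c' @ 2: {1,2,5}  ✓accept
'd' @ 3: {3,4}
'c' @ 4: {1,2,5}  ✓accept
after full input: {1,2,5}  (accept=1 in)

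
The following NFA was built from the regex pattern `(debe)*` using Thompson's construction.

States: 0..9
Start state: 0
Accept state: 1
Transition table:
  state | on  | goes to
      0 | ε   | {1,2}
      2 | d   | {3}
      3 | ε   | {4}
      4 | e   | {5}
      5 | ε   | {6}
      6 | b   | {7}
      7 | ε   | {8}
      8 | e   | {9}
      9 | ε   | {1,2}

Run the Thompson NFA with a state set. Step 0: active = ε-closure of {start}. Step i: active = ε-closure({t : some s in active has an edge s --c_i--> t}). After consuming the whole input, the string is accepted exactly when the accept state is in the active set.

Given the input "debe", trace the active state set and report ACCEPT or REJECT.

S₀ = ε-closure({0}) = {0,1,2}
'd' @ 1: {3,4}
'e' @ 2: {5,6}
'b' @ 3: {7,8}
'e' @ 4: {1,2,9}  (accept∈set)
after full input: {1,2,9}  (accept=1 in)

Answer: ACCEPT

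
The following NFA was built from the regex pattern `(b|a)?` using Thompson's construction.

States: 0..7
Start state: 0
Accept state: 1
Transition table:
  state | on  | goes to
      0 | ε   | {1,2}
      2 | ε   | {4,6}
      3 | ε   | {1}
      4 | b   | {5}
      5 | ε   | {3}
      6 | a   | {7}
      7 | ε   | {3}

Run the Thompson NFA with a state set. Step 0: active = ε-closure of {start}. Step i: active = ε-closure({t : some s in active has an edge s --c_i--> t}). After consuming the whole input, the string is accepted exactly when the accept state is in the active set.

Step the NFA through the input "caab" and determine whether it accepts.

Answer: REJECT

Steps:
start: ε-closure({0}) = {0,1,2,4,6}
'c' @ 1: {}  — dead — no transitions
rest 'aab' ignored (set empty)
after full input: {}  (accept=1 not in)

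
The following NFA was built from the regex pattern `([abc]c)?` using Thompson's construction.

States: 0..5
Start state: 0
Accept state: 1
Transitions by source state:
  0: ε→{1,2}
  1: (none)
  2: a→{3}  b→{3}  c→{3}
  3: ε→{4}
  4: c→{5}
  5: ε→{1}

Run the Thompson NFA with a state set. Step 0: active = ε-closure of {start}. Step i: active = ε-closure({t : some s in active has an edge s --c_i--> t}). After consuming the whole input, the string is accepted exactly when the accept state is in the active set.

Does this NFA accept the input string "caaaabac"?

Answer: REJECT

Trace:
S₀ = ε-closure({0}) = {0,1,2}
'c' @ 1: {3,4}
'a' @ 2: {}  — dead — no transitions
rest 'aaabac' ignored (set empty)
final: {}; accept 1 not in set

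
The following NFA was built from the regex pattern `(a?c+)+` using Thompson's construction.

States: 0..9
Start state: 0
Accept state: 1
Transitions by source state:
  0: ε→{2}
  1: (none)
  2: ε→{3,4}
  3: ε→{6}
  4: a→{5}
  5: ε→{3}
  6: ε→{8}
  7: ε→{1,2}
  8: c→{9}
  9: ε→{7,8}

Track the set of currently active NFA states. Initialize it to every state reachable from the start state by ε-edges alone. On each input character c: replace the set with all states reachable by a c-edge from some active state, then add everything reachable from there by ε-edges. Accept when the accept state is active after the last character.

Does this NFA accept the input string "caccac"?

Answer: ACCEPT

Trace:
initial (ε-close {0}): {0,2,3,4,6,8}
'c' @ 1: {1,2,3,4,6,7,8,9}  [accepting]
'a' @ 2: {3,5,6,8}
'c' @ 3: {1,2,3,4,6,7,8,9}  [accepting]
'c' @ 4: {1,2,3,4,6,7,8,9}  [accepting]
'a' @ 5: {3,5,6,8}
'c' @ 6: {1,2,3,4,6,7,8,9}  [accepting]
end set {1,2,3,4,6,7,8,9} — state 1 in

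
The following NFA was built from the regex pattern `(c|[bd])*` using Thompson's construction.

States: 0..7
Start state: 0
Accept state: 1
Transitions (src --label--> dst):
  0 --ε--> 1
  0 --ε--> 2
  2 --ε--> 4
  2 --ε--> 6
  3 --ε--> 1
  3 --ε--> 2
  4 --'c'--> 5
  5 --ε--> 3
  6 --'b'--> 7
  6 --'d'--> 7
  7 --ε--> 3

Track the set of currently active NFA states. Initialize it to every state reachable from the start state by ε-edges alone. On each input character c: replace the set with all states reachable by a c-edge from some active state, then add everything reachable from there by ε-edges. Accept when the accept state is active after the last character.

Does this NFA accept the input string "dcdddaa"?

start: ε-closure({0}) = {0,1,2,4,6}
'd' @ 1: {1,2,3,4,6,7}  ✓accept
'c' @ 2: {1,2,3,4,5,6}  ✓accept
'd' @ 3: {1,2,3,4,6,7}  ✓accept
'd' @ 4: {1,2,3,4,6,7}  ✓accept
'd' @ 5: {1,2,3,4,6,7}  ✓accept
'a' @ 6: {}  — state set empty
rest 'a' ignored (set empty)
final: {}; accept 1 not in set

Answer: REJECT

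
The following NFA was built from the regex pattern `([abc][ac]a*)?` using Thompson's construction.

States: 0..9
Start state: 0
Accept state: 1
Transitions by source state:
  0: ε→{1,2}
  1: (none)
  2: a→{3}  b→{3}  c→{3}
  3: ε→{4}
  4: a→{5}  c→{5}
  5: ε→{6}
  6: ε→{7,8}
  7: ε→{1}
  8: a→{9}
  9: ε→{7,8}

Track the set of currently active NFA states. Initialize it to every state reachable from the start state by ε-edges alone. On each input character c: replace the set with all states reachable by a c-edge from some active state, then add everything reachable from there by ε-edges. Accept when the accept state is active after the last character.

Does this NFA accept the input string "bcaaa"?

start: ε-closure({0}) = {0,1,2}
'b' @ 1: {3,4}
'c' @ 2: {1,5,6,7,8}  [accepting]
'a' @ 3: {1,7,8,9}  [accepting]
'a' @ 4: {1,7,8,9}  [accepting]
'a' @ 5: {1,7,8,9}  [accepting]
final: {1,7,8,9}; accept 1 in set

Answer: ACCEPT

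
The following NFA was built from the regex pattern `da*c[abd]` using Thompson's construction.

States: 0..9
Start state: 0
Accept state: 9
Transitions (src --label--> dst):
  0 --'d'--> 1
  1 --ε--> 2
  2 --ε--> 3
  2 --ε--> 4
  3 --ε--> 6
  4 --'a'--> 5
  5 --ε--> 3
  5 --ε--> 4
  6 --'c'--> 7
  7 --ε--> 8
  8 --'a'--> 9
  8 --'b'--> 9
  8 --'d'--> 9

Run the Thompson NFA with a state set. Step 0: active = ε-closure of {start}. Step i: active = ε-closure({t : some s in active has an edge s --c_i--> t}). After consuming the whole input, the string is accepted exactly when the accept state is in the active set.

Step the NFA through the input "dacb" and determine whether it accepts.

Answer: ACCEPT

Steps:
initial (ε-close {0}): {0}
'd' @ 1: {1,2,3,4,6}
'a' @ 2: {3,4,5,6}
'c' @ 3: {7,8}
'b' @ 4: {9}  [accepting]
end set {9} — state 9 in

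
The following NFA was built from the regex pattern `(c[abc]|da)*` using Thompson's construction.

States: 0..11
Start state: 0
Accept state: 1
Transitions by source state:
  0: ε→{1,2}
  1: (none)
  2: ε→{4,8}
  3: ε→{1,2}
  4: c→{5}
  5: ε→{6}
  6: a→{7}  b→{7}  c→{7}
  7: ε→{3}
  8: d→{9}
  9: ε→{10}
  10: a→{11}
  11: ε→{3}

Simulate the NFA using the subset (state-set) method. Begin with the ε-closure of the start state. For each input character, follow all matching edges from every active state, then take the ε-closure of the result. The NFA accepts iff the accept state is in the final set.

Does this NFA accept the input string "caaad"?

Answer: REJECT

Trace:
initial (ε-close {0}): {0,1,2,4,8}
'c' @ 1: {5,6}
'a' @ 2: {1,2,3,4,7,8}  (accept∈set)
'a' @ 3: {}  — no active states
rest 'ad' ignored (set empty)
end set {} — state 1 not in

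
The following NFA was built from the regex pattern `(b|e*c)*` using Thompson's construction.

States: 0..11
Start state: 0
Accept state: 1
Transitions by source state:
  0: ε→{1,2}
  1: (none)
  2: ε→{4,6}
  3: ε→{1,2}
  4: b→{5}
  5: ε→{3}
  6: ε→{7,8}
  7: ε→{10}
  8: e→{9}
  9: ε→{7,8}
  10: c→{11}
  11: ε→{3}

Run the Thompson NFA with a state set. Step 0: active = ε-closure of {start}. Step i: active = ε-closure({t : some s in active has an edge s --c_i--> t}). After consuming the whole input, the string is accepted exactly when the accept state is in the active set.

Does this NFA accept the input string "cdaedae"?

S₀ = ε-closure({0}) = {0,1,2,4,6,7,8,10}
'c' @ 1: {1,2,3,4,6,7,8,10,11}  ✓accept
'd' @ 2: {}  — no active states
rest 'aedae' ignored (set empty)
after full input: {}  (accept=1 not in)

Answer: REJECT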